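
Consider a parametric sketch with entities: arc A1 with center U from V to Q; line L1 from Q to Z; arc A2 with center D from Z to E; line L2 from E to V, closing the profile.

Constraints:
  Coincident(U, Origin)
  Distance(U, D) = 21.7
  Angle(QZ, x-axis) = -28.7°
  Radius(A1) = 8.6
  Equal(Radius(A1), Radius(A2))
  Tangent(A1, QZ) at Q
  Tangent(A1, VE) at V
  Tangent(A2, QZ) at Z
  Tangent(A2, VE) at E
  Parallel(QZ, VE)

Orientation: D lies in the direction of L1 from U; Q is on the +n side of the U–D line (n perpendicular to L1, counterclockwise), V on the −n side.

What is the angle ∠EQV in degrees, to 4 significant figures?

51.60°

Tangency of A1 to both parallel lines with radius 8.6 puts Q and V at U ± 8.6·n: Q = (4.130, 7.543), V = (-4.130, -7.543). Equal radii place Z and E the same way about D: Z = D + 8.6·n = (23.16, -2.877), E = D − 8.6·n = (14.90, -17.96). Then cos ∠EQV = QE·QV / (|QE||QV|), giving 51.60°.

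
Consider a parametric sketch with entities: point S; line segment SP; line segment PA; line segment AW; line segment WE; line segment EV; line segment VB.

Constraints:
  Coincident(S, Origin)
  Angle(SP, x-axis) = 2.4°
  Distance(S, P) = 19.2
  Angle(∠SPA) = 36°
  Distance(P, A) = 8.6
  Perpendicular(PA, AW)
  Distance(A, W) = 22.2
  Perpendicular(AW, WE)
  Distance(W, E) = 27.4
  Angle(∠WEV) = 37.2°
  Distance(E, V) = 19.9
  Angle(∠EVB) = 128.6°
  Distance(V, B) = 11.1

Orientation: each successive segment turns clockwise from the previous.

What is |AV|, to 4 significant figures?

15.39

AW is perpendicular to WE, so WE runs at 38.40°; with |WE| = 27.4, E = (20.13, 29.88). ∠WEV = 37.2° gives EV at -104.4° from the x-axis; with |EV| = 19.9, V = (15.18, 10.60). Then |AV| = |V − A| = 15.39.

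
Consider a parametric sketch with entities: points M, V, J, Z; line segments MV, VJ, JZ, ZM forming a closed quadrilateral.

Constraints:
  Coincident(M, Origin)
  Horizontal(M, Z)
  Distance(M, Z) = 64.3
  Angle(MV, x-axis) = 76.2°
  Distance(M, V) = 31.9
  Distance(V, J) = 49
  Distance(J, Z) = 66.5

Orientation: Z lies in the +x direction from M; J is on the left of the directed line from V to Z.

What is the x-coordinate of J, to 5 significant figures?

44.325

Checks: |VJ| = 49.00 ✓; |JZ| = 66.50 ✓.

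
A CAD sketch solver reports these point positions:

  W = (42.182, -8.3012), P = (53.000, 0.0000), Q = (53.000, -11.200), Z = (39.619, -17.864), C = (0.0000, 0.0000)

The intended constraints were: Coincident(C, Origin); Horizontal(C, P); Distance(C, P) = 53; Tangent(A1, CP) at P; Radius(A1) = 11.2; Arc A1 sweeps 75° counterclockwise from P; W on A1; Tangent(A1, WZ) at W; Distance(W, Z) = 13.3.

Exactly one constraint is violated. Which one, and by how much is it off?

Distance(W, Z) = 13.3 — off by 3.40.

C = (0.00, 0.00) ✓; C.y = 0.00, P.y = 0.00 ✓; |CP| = 53.00 ✓; ∠(QP, PC) = 90.00° ✓; |QP| = 11.20 ✓; bearing(Q→W) − bearing(Q→P) = 75.00° ✓; |QW| = 11.20 ✓; ∠(QW, WZ) = 90.00° ✓; |WZ| = 9.900 ✗.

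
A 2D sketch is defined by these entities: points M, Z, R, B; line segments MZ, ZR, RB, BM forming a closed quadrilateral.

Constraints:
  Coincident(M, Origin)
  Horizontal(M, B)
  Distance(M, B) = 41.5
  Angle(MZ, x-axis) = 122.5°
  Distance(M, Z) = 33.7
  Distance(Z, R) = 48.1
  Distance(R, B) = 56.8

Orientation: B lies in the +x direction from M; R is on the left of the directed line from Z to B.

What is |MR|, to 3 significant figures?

58.3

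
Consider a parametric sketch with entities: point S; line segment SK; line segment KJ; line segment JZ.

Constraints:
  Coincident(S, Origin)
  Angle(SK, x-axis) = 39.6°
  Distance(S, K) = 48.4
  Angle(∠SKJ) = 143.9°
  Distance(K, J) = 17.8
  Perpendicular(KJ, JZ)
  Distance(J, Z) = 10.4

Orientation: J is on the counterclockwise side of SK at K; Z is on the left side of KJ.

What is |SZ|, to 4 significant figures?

59.72

S is at the origin; SK runs at 39.6° with length 48.4, so K = 48.4·(cos 39.6°, sin 39.6°) = (37.29, 30.85). ∠SKJ = 143.9°, so KJ runs at 39.6° + (180° − 143.9°) = 75.70° from the x-axis; with |KJ| = 17.8, J = K + 17.8·(cos 75.70°, sin 75.70°) = (41.69, 48.10). The perpendicularity gives JZ at right angles to KJ; with |JZ| = 10.4 on the left of KJ, Z = J + 10.4·(-0.9690, 0.2470) = (31.61, 50.67). Then |SZ| = |Z − S| = 59.72.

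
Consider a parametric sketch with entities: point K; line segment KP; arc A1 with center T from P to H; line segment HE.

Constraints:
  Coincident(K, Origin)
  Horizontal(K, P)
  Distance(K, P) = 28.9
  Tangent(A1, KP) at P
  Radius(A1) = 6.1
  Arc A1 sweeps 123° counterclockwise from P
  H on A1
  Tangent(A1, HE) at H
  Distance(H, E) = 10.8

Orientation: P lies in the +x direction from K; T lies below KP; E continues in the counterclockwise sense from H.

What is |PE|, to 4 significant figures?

18.50

K is at the origin; K and P share the same y with |KP| = 28.9 and P on the +x side, so P = (28.90, 0.000). Since A1 is tangent to KP there, TP ⟂ KP, so T = P + (0, -6.1) = (28.90, -6.100). On A1, P sits at bearing 90° from T; a 123° counterclockwise sweep puts H at bearing 213°, so H = T + 6.1·(cos 213°, sin 213°) = (23.78, -9.422). Tangency of A1 to HE means the radius TH is perpendicular to HE, so HE runs along (−sin 213°, cos 213°); with |HE| = 10.8, E = (29.67, -18.48). Then |PE| = |E − P| = 18.50.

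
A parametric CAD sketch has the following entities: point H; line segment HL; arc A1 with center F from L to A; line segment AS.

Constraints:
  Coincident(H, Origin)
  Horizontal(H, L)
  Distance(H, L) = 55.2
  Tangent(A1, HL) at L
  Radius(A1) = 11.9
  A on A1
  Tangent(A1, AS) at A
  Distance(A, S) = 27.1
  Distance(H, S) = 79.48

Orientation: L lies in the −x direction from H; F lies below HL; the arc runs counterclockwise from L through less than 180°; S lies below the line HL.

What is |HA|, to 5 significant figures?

67.850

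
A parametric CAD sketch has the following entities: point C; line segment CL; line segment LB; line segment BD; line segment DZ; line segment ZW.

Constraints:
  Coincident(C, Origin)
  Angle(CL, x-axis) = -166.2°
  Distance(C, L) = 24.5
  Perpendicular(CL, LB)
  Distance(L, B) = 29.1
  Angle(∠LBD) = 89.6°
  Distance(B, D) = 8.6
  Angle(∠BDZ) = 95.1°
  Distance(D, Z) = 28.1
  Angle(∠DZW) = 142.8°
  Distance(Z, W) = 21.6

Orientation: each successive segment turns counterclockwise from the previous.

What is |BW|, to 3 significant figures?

46.3

C is at the origin; CL runs at -166.2° with length 24.5, so L = (-23.8, -5.84). CL ⟂ LB, so LB runs at -76.2°; with |LB| = 29.1, B = (-16.9, -34.1). ∠LBD = 89.6° gives BD at 14.2° from the x-axis; with |BD| = 8.6, D = (-8.51, -32.0). ∠BDZ = 95.1° gives DZ at 99.1° from the x-axis; with |DZ| = 28.1, Z = (-13.0, -4.25). ∠DZW = 142.8° gives ZW at 136° from the x-axis; with |ZW| = 21.6, W = (-28.6, 10.7). Then |BW| = |W − B| = 46.3.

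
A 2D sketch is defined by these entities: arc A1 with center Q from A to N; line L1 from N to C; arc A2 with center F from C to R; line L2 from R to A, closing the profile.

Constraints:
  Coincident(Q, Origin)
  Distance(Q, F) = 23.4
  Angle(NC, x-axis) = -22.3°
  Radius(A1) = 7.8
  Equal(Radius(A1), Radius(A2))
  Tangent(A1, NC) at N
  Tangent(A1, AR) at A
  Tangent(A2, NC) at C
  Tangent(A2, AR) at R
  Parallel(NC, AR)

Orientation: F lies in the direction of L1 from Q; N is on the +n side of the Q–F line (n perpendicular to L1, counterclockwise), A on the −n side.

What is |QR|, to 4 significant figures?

24.67

Tangency of A1 to both parallel lines with radius 7.8 puts N and A at Q ± 7.8·n: N = (2.960, 7.217), A = (-2.960, -7.217). Equal radii place C and R the same way about F: C = F + 7.8·n = (24.61, -1.663), R = F − 7.8·n = (18.69, -16.10). Then |QR| = |R − Q| = 24.67.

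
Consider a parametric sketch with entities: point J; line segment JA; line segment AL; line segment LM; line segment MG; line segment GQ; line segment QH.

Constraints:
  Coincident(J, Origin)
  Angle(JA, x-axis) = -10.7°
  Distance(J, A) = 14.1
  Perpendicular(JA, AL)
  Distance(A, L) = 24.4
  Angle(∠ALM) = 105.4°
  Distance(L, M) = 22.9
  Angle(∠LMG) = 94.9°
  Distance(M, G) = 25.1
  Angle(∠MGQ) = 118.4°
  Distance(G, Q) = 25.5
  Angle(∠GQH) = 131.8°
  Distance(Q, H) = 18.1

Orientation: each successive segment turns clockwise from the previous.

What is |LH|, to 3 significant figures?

37.0

∠MGQ = 118.4° gives GQ at 38.0° from the x-axis; with |GQ| = 25.5, Q = (2.41, 12.0). ∠GQH = 131.8° gives QH at -10.2° from the x-axis; with |QH| = 18.1, H = (20.2, 8.77). Then |LH| = |H − L| = 37.0.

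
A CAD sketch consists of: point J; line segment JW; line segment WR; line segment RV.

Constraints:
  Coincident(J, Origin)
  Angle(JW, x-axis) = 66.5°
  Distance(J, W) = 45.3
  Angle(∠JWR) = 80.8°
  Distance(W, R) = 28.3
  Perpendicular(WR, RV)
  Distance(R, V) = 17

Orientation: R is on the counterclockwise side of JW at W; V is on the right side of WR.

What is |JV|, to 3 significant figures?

65.2

J is at the origin; JW runs at 66.5° with length 45.3, so W = 45.3·(cos 66.5°, sin 66.5°) = (18.1, 41.5). ∠JWR = 80.8°, so WR runs at 66.5° + (180° − 80.8°) = 166° from the x-axis; with |WR| = 28.3, R = W + 28.3·(cos 166°, sin 166°) = (-9.36, 48.5). WR ⟂ RV; with |RV| = 17.0 on the right of WR, V = R + 17.0·(0.247, 0.969) = (-5.16, 65.0). Then |JV| = |V − J| = 65.2.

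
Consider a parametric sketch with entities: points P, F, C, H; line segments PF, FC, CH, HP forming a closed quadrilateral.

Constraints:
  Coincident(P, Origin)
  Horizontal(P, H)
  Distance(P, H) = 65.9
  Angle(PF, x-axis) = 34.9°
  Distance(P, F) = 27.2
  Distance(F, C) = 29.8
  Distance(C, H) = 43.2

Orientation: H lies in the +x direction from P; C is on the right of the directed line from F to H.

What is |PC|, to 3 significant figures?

28.8

Checks: P = (0.00, 0.00) ✓; |FC| = 29.80 ✓; |CH| = 43.20 ✓.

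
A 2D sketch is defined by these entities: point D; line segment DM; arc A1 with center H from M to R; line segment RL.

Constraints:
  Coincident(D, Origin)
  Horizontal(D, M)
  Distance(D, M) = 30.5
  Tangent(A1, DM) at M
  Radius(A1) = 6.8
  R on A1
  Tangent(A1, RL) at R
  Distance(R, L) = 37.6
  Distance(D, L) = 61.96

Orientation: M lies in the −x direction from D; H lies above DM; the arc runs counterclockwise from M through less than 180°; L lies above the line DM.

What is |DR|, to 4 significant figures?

26.99

Checks: |HM| = 6.800 ✓; |HR| = 6.800 ✓; ∠(HR, RL) = 90.00° ✓; |RL| = 37.60 ✓; |DL| = 61.96 ✓.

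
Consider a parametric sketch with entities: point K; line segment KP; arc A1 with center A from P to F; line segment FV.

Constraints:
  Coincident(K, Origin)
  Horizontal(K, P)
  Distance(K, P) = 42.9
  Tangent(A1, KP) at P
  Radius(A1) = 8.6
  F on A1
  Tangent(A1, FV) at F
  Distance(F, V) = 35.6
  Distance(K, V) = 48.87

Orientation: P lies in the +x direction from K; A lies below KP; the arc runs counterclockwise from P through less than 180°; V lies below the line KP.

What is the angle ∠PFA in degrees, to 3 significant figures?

51.7°

K is at the origin; K and P share the same y with |KP| = 42.9 and P on the +x side, so P = (42.9, 0.00). Since A1 is tangent to KP there, AP ⟂ KP, so A = P + (0, -8.6) = (42.9, -8.60). Since AF ⟂ FV (tangency), |AV| = √(8.6² + 35.6²) = 36.6 regardless of where F sits on A1. So V lies on both circle(K, 48.87) and circle(A, 36.6); the below-KP intersection is V = (26.3, -41.2). F is the foot of the tangent from V: F = (34.5, -6.60).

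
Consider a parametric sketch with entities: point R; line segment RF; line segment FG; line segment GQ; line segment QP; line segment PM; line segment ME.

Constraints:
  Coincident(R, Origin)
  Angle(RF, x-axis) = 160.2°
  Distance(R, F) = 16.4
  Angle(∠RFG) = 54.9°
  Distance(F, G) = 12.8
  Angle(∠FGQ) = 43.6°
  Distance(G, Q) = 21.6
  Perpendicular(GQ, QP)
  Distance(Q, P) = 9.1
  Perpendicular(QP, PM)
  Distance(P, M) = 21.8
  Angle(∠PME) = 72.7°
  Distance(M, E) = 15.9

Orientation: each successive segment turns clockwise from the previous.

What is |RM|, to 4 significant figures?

20.33

R is at the origin; RF runs at 160.2° with length 16.4, so F = (-15.43, 5.555). ∠RFG = 54.9° gives FG at 35.10° from the x-axis; with |FG| = 12.8, G = (-4.958, 12.92). ∠FGQ = 43.6° gives GQ at -101.3° from the x-axis; with |GQ| = 21.6, Q = (-9.191, -8.266). GQ ⟂ QP, so QP runs at 168.7°; with |QP| = 9.1, P = (-18.11, -6.483). QP ⟂ PM, so PM runs at 78.70°; with |PM| = 21.8, M = (-13.84, 14.89). Then |RM| = |M − R| = 20.33.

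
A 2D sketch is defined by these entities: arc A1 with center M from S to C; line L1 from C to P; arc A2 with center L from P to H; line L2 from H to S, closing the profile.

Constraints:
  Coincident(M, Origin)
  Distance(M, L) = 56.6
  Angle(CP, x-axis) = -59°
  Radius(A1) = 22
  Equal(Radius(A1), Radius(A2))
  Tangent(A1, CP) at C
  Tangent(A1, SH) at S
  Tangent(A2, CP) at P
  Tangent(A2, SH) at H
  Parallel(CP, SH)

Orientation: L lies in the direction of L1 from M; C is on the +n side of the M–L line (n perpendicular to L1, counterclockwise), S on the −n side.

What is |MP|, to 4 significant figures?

60.73

The slot axis is L1's direction at -59.0°, so u = (cos -59.0°, sin -59.0°) = (0.5150, -0.8572) and n = (−sin -59.0°, cos -59.0°) = (0.8572, 0.5150). M is at the origin and L lies 56.6 along u from M, so L = 56.6·u = (29.15, -48.52). Tangency of A1 to both parallel lines with radius 22.0 puts C and S at M ± 22.0·n: C = (18.86, 11.33), S = (-18.86, -11.33). Equal radii place P and H the same way about L: P = L + 22.0·n = (48.01, -37.18), H = L − 22.0·n = (10.29, -59.85). Then |MP| = |P − M| = 60.73.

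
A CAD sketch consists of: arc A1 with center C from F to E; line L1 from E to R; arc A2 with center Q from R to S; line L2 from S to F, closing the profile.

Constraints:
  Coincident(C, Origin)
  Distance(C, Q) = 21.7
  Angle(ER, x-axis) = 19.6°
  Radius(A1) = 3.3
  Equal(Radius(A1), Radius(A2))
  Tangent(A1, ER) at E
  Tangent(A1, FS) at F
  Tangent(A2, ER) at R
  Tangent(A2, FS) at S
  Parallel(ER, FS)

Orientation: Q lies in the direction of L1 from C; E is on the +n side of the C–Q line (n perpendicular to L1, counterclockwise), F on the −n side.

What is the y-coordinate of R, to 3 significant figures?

10.4

The slot axis is L1's direction at 19.6°, so u = (cos 19.6°, sin 19.6°) = (0.942, 0.335) and n = (−sin 19.6°, cos 19.6°) = (-0.335, 0.942). C is at the origin and Q lies 21.7 along u from C, so Q = 21.7·u = (20.4, 7.28). Tangency of A1 to both parallel lines with radius 3.3 puts E and F at C ± 3.3·n: E = (-1.11, 3.11), F = (1.11, -3.11). Equal radii place R and S the same way about Q: R = Q + 3.3·n = (19.3, 10.4), S = Q − 3.3·n = (21.5, 4.17). So R.y = 10.4.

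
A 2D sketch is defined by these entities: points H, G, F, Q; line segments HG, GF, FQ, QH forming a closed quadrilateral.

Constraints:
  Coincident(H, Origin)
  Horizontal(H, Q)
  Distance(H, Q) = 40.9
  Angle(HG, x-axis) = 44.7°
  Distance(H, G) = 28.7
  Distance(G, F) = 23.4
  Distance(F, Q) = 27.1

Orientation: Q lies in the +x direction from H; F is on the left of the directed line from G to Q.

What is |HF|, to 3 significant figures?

50.6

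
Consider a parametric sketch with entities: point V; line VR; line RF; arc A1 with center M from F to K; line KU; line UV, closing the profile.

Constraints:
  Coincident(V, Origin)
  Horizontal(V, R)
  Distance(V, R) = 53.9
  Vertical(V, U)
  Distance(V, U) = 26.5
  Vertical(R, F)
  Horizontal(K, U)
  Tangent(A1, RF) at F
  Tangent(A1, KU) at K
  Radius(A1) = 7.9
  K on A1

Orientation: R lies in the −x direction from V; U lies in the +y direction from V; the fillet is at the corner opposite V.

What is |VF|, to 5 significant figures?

57.019

V is at the origin; VR is horizontal with |VR| = 53.9 and R on the −x side, so R = (-53.900, 0.0000). V and U share the same x with |VU| = 26.5 and U on the +y side, so U = (0.0000, 26.500). The virtual corner opposite V is at (-53.900, 26.500). Since A1 is tangent to RF there, MF ⟂ RF and since A1 is tangent to KU there, MK ⟂ KU, with radius 7.9, so the center M sits 7.9 in from both sides at M = (-46.000, 18.600). That places the tangent points at F = (-53.900, 18.600) on RF and K = (-46.000, 26.500) on KU. Then |VF| = |F − V| = 57.019.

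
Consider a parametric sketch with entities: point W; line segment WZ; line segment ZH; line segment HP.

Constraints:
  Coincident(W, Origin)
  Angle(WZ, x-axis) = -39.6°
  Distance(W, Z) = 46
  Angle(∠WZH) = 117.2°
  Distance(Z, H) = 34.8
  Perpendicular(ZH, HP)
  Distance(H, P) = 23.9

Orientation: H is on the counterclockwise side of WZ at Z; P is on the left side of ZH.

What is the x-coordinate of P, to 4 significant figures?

58.01

∠WZH = 117.2°, so ZH runs at -39.6° + (180° − 117.2°) = 23.20° from the x-axis; with |ZH| = 34.8, H = Z + 34.8·(cos 23.20°, sin 23.20°) = (67.43, -15.61). ZH is perpendicular to HP; with |HP| = 23.9 on the left of ZH, P = H + 23.9·(-0.3939, 0.9191) = (58.01, 6.355). So P.x = 58.01.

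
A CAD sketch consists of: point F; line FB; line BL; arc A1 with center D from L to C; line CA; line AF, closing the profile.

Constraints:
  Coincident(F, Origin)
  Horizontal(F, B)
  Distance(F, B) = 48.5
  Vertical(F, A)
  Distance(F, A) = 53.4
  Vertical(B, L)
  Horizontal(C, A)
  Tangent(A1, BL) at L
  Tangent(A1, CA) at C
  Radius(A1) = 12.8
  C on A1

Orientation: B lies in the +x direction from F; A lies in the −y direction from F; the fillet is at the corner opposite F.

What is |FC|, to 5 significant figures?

64.234

F is at the origin; F and B share the same y with |FB| = 48.5 and B on the +x side, so B = (48.500, 0.0000). F and A share the same x with |FA| = 53.4 and A on the −y side, so A = (0.0000, -53.400). The virtual corner opposite F is at (48.500, -53.400). The tangent condition forces DL to be normal to BL and since A1 is tangent to CA there, DC ⟂ CA, with radius 12.8, so the center D sits 12.8 in from both sides at D = (35.700, -40.600). That places the tangent points at L = (48.500, -40.600) on BL and C = (35.700, -53.400) on CA. Then |FC| = |C − F| = 64.234.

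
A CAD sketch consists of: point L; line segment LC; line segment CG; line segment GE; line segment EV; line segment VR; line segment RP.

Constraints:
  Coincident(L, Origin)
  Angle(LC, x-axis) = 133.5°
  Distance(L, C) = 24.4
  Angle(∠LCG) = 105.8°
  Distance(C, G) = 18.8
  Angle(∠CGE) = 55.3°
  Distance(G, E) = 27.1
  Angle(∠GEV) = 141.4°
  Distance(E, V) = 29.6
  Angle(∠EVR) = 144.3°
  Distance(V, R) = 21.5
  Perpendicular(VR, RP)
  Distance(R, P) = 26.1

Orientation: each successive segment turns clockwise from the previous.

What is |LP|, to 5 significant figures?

38.780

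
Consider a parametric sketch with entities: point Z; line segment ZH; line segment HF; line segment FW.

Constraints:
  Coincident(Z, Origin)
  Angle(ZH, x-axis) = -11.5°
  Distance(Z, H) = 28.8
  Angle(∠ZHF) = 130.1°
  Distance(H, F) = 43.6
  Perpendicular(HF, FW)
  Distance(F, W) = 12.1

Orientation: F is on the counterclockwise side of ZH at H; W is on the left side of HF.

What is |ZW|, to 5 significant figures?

62.939

∠ZHF = 130.1°, so HF runs at -11.5° + (180° − 130.1°) = 38.400° from the x-axis; with |HF| = 43.6, F = H + 43.6·(cos 38.400°, sin 38.400°) = (62.391, 21.340). HF is perpendicular to FW; with |FW| = 12.1 on the left of HF, W = F + 12.1·(-0.62115, 0.78369) = (54.875, 30.823). Then |ZW| = |W − Z| = 62.939.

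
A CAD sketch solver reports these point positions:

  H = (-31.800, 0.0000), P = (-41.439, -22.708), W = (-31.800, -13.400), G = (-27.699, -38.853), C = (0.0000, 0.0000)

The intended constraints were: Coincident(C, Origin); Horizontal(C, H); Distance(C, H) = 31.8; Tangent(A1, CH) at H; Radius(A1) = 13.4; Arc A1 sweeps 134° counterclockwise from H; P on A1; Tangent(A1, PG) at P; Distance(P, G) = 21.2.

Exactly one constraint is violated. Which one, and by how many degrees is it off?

Tangent(A1, PG) at P — off by 3.60°.

C = (0.00, 0.00) ✓; C.y = 0.00, H.y = 0.00 ✓; |CH| = 31.80 ✓; ∠(WH, HC) = 90.00° ✓; |WH| = 13.40 ✓; bearing(W→P) − bearing(W→H) = 134.0° ✓; |WP| = 13.40 ✓; ∠(WP, PG) = 93.60° ✗; |PG| = 21.20 ✓.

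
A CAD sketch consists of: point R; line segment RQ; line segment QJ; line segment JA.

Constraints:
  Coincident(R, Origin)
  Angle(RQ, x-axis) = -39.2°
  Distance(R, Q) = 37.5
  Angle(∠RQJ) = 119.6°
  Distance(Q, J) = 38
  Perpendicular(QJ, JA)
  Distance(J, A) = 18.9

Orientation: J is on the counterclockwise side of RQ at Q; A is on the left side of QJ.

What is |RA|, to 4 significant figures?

58.16

R is at the origin; RQ runs at -39.2° with length 37.5, so Q = 37.5·(cos -39.2°, sin -39.2°) = (29.06, -23.70). ∠RQJ = 119.6°, so QJ runs at -39.2° + (180° − 119.6°) = 21.20° from the x-axis; with |QJ| = 38.0, J = Q + 38.0·(cos 21.20°, sin 21.20°) = (64.49, -9.959). QJ ⟂ JA; with |JA| = 18.9 on the left of QJ, A = J + 18.9·(-0.3616, 0.9323) = (57.65, 7.662). Then |RA| = |A − R| = 58.16.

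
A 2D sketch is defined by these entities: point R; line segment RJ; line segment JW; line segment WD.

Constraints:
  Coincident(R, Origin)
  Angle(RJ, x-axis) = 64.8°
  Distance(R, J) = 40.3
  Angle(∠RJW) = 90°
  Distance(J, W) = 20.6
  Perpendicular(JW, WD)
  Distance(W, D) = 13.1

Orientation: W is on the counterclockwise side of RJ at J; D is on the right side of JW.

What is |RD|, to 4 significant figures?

57.24

∠RJW = 90.0°, so JW runs at 64.8° + (180° − 90.0°) = 154.8° from the x-axis; with |JW| = 20.6, W = J + 20.6·(cos 154.8°, sin 154.8°) = (-1.481, 45.24). JW is perpendicular to WD; with |WD| = 13.1 on the right of JW, D = W + 13.1·(0.4258, 0.9048) = (4.097, 57.09). Then |RD| = |D − R| = 57.24.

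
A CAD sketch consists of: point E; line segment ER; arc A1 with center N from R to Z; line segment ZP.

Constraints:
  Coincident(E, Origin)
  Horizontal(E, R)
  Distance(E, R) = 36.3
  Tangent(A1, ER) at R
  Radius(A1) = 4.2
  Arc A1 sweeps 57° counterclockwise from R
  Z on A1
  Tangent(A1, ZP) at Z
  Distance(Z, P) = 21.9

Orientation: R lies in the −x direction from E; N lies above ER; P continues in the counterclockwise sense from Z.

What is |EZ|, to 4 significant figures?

32.83

Since A1 is tangent to ER there, NR ⟂ ER, so N = R + (0, 4.2) = (-36.30, 4.200). On A1, R sits at bearing -90° from N; a 57° counterclockwise sweep puts Z at bearing -33°, so Z = N + 4.2·(cos -33°, sin -33°) = (-32.78, 1.913). Then |EZ| = |Z − E| = 32.83.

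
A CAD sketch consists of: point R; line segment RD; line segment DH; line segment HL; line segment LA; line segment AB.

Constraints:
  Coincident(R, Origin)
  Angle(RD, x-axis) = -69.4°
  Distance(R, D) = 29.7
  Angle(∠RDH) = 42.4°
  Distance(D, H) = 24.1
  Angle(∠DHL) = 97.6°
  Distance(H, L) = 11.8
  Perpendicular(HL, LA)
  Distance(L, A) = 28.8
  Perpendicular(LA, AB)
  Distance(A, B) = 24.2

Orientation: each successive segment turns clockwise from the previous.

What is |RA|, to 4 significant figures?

25.23

∠DHL = 97.6° gives HL at 70.60° from the x-axis; with |HL| = 11.8, L = (-7.104, -5.730). The perpendicularity gives LA at right angles to HL, so LA runs at -19.40°; with |LA| = 28.8, A = (20.06, -15.30). Then |RA| = |A − R| = 25.23.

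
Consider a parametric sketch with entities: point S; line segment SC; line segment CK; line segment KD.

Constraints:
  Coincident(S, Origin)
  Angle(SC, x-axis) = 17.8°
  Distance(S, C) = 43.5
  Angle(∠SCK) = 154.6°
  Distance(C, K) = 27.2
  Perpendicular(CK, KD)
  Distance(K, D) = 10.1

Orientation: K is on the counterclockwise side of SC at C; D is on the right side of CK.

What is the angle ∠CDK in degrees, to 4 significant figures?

69.63°

∠SCK = 154.6°, so CK runs at 17.8° + (180° − 154.6°) = 43.20° from the x-axis; with |CK| = 27.2, K = C + 27.2·(cos 43.20°, sin 43.20°) = (61.25, 31.92). The perpendicularity gives KD at right angles to CK; with |KD| = 10.1 on the right of CK, D = K + 10.1·(0.6845, -0.7290) = (68.16, 24.55). Then cos ∠CDK = DC·DK / (|DC||DK|), giving 69.63°.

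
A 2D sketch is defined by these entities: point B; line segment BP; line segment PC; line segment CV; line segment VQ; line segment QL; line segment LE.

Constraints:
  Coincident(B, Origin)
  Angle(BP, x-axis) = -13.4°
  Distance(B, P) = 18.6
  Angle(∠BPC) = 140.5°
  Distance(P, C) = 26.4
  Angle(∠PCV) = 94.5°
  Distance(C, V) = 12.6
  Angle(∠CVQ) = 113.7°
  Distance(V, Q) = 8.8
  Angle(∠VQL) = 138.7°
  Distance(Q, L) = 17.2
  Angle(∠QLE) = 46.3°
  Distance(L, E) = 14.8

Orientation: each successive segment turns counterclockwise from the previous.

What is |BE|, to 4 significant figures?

30.46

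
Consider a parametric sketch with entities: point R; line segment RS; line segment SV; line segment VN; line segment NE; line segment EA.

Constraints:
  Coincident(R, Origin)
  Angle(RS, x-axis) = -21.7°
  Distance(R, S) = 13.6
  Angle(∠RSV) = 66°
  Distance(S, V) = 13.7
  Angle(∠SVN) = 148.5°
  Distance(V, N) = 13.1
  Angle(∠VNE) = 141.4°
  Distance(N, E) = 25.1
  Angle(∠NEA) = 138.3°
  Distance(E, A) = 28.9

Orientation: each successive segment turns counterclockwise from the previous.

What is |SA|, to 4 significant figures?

61.61

R is at the origin; RS runs at -21.7° with length 13.6, so S = (12.64, -5.029). ∠RSV = 66.0° gives SV at 92.30° from the x-axis; with |SV| = 13.7, V = (12.09, 8.660). ∠SVN = 148.5° gives VN at 123.8° from the x-axis; with |VN| = 13.1, N = (4.799, 19.55). ∠VNE = 141.4° gives NE at 162.4° from the x-axis; with |NE| = 25.1, E = (-19.13, 27.14). ∠NEA = 138.3° gives EA at -155.9° from the x-axis; with |EA| = 28.9, A = (-45.51, 15.34). Then |SA| = |A − S| = 61.61.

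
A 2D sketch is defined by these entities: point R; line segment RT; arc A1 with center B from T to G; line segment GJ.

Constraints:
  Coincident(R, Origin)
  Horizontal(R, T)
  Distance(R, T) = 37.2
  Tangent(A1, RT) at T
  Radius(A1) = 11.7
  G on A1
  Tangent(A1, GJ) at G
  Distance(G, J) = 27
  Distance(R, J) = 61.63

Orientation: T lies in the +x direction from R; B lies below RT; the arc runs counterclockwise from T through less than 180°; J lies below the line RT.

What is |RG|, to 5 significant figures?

34.937

R is at the origin; RT is horizontal with |RT| = 37.2 and T on the +x side, so T = (37.200, 0.0000). Tangency of A1 to RT means the radius BT is perpendicular to RT, so B = T + (0, -11.7) = (37.200, -11.700). Since BG ⟂ GJ (tangency), |BJ| = √(11.7² + 27.0²) = 29.426 regardless of where G sits on A1. So J lies on both circle(R, 61.63) and circle(B, 29.426); the below-RT intersection is J = (47.505, -39.263). G is the foot of the tangent from J: G = (28.773, -19.817).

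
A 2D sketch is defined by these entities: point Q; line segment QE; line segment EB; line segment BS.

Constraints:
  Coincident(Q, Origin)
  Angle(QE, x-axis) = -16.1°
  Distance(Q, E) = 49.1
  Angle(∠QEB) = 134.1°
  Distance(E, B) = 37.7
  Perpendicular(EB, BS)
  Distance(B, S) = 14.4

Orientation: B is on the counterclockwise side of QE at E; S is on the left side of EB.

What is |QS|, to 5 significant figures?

74.835

Q is at the origin; QE runs at -16.1° with length 49.1, so E = 49.1·(cos -16.1°, sin -16.1°) = (47.174, -13.616). ∠QEB = 134.1°, so EB runs at -16.1° + (180° − 134.1°) = 29.800° from the x-axis; with |EB| = 37.7, B = E + 37.7·(cos 29.800°, sin 29.800°) = (79.889, 5.1198). EB is perpendicular to BS; with |BS| = 14.4 on the left of EB, S = B + 14.4·(-0.49697, 0.86777) = (72.733, 17.616). Then |QS| = |S − Q| = 74.835.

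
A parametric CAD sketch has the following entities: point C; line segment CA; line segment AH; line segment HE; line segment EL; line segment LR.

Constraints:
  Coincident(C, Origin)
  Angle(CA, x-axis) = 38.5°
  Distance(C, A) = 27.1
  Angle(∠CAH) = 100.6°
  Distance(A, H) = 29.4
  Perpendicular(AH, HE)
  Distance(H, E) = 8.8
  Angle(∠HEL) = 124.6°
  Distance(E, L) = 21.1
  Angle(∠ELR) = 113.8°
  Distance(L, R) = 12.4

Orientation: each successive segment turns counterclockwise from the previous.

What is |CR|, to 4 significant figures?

13.94

C is at the origin; CA runs at 38.5° with length 27.1, so A = (21.21, 16.87). ∠CAH = 100.6° gives AH at 117.9° from the x-axis; with |AH| = 29.4, H = (7.452, 42.85). The perpendicularity gives HE at right angles to AH, so HE runs at -152.1°; with |HE| = 8.8, E = (-0.3256, 38.74). ∠HEL = 124.6° gives EL at -96.70° from the x-axis; with |EL| = 21.1, L = (-2.787, 17.78). ∠ELR = 113.8° gives LR at -30.50° from the x-axis; with |LR| = 12.4, R = (7.897, 11.49). Then |CR| = |R − C| = 13.94.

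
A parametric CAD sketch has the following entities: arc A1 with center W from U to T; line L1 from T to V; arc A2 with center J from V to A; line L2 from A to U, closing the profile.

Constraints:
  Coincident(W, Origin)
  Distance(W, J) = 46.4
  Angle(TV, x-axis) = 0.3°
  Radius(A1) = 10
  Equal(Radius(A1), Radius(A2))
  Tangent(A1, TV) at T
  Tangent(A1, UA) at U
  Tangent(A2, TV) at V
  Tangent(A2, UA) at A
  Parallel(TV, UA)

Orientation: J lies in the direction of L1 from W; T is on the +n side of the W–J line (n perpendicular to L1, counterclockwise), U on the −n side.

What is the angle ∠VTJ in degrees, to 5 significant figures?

12.162°

Tangency of A1 to both parallel lines with radius 10.0 puts T and U at W ± 10.0·n: T = (-0.052360, 9.9999), U = (0.052360, -9.9999). Equal radii place V and A the same way about J: V = J + 10.0·n = (46.347, 10.243), A = J − 10.0·n = (46.452, -9.7569). Then cos ∠VTJ = TV·TJ / (|TV||TJ|), giving 12.162°.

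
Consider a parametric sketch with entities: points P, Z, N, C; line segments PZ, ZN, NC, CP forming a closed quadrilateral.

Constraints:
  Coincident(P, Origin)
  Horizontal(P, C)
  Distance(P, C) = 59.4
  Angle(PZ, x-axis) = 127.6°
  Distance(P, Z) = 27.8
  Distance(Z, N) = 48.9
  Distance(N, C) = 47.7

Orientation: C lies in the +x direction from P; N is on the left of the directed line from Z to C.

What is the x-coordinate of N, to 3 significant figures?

29.5

P is at the origin; P and C share the same y with |PC| = 59.4 and C in +x, so C = (59.4, 0). PZ runs at 127.6° with |PZ| = 27.8, so Z = (-17.0, 22.0). N is determined by |ZN| = 48.9 and |NC| = 47.7 together: it lies at the intersection of circle(Z, 48.9) and circle(C, 47.7). With |ZC| = 79.5, the foot of the radical line on ZC is 40.5 from Z and the perpendicular offset is √(48.9² − 40.5²) = 27.5. Taking the left-of-ZC solution: N = (29.5, 37.2).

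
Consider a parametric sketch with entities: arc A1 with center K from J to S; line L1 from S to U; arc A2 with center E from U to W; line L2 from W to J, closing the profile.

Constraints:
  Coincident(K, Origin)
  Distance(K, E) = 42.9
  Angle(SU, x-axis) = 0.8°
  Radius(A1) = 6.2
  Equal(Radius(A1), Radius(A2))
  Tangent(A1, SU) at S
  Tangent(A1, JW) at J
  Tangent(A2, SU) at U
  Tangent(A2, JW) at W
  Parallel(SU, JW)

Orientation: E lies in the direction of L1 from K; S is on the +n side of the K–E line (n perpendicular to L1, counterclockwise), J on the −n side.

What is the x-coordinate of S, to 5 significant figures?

-0.086566

The slot axis is L1's direction at 0.8°, so u = (cos 0.8°, sin 0.8°) = (0.99990, 0.013962) and n = (−sin 0.8°, cos 0.8°) = (-0.013962, 0.99990). K is at the origin and E lies 42.9 along u from K, so E = 42.9·u = (42.896, 0.59898). Tangency of A1 to both parallel lines with radius 6.2 puts S and J at K ± 6.2·n: S = (-0.086566, 6.1994), J = (0.086566, -6.1994). So S.x = -0.086566.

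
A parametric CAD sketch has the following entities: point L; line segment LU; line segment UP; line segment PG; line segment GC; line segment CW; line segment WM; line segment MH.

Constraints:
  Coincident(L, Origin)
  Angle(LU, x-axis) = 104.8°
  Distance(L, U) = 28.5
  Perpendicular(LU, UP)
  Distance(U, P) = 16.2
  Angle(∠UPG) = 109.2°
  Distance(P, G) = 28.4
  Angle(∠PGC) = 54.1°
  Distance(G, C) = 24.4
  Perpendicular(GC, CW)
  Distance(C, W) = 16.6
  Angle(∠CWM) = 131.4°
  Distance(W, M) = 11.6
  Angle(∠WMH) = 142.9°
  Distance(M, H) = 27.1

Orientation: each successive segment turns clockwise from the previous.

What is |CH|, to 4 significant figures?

44.36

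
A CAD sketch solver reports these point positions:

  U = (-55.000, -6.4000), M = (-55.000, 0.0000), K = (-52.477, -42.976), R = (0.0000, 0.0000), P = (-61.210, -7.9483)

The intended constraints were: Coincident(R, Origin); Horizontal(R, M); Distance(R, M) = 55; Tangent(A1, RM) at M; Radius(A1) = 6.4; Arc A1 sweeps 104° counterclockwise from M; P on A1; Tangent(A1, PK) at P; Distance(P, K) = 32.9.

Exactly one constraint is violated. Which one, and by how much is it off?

Distance(P, K) = 32.9 — off by 3.20.

R = (0.00, 0.00) ✓; R.y = 0.00, M.y = 0.00 ✓; |RM| = 55.00 ✓; ∠(UM, MR) = 90.00° ✓; |UM| = 6.400 ✓; bearing(U→P) − bearing(U→M) = 104.0° ✓; |UP| = 6.400 ✓; ∠(UP, PK) = 90.00° ✓; |PK| = 36.10 ✗.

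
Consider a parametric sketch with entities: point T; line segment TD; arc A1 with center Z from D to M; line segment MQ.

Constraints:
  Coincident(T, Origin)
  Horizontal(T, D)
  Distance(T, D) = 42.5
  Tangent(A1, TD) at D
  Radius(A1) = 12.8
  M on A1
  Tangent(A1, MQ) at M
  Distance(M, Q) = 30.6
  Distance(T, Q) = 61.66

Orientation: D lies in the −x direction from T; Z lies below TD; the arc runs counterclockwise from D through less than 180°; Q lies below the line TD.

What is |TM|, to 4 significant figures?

57.08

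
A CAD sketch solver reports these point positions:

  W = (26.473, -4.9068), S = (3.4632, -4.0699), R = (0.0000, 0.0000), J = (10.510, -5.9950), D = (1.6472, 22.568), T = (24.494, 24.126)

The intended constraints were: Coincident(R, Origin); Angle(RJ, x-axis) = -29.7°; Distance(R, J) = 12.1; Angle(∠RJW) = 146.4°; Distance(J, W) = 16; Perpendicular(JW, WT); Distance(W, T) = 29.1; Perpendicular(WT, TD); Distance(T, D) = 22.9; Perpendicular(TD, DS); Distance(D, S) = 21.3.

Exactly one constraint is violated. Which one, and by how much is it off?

Distance(D, S) = 21.3 — off by 5.40.

R = (0.00, 0.00) ✓; RJ at -29.70° ✓; |RJ| = 12.10 ✓; ∠RJW = 146.4° ✓; |JW| = 16.00 ✓; ∠(JW, WT) = 90.00° ✓; |WT| = 29.10 ✓; ∠(WT, TD) = 90.00° ✓; |TD| = 22.90 ✓; ∠(TD, DS) = 90.00° ✓; |DS| = 26.70 ✗.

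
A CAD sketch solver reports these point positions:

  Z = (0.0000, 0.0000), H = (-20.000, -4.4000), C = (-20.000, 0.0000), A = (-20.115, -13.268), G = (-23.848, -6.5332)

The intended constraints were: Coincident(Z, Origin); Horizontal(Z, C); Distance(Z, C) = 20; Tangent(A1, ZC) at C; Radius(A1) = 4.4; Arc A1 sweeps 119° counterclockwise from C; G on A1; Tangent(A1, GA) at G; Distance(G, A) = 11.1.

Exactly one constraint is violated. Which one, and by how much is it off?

Distance(G, A) = 11.1 — off by 3.40.

Z = (0.00, 0.00) ✓; Z.y = 0.00, C.y = 0.00 ✓; |ZC| = 20.00 ✓; ∠(HC, CZ) = 90.00° ✓; |HC| = 4.400 ✓; bearing(H→G) − bearing(H→C) = 119.0° ✓; |HG| = 4.400 ✓; ∠(HG, GA) = 90.00° ✓; |GA| = 7.700 ✗.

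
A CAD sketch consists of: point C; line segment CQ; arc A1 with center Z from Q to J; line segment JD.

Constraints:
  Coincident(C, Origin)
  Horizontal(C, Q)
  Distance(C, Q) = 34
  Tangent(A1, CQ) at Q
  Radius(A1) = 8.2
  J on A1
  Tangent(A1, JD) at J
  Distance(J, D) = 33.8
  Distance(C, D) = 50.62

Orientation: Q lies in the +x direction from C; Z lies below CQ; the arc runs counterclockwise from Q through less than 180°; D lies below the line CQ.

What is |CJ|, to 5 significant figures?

27.222

C is at the origin; CQ is horizontal with |CQ| = 34.0 and Q on the +x side, so Q = (34.000, 0.0000). Tangency of A1 to CQ means the radius ZQ is perpendicular to CQ, so Z = Q + (0, -8.2) = (34.000, -8.2000). Since ZJ ⟂ JD (tangency), |ZD| = √(8.2² + 33.8²) = 34.780 regardless of where J sits on A1. So D lies on both circle(C, 50.62) and circle(Z, 34.780); the below-CQ intersection is D = (27.656, -42.397). J is the foot of the tangent from D: J = (25.812, -8.6474).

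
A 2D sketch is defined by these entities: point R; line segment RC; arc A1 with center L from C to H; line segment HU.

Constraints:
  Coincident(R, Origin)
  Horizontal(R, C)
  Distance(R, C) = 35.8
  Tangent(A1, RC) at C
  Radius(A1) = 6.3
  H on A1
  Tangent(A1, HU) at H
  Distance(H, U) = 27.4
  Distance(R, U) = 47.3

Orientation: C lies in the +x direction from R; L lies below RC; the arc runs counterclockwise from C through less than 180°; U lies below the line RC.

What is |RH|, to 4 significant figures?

30.36

Checks: R.y = 0.00, C.y = 0.00 ✓; |LH| = 6.300 ✓; ∠(LH, HU) = 90.00° ✓; |HU| = 27.40 ✓; |RU| = 47.30 ✓.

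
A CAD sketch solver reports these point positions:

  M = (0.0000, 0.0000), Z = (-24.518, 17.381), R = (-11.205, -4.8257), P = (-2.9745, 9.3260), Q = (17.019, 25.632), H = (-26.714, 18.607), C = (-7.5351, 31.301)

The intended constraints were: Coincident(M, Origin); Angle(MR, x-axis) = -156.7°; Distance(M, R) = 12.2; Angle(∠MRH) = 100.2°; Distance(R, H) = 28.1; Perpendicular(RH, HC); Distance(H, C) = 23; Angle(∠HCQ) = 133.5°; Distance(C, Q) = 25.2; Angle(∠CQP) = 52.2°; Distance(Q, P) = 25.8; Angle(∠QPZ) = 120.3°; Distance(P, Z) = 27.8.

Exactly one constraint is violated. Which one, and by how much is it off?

Distance(P, Z) = 27.8 — off by 4.80.

M = (0.00, 0.00) ✓; MR at -156.7° ✓; |MR| = 12.20 ✓; ∠MRH = 100.2° ✓; |RH| = 28.10 ✓; ∠(RH, HC) = 90.00° ✓; |HC| = 23.00 ✓; ∠HCQ = 133.5° ✓; |CQ| = 25.20 ✓; ∠CQP = 52.20° ✓; |QP| = 25.80 ✓; ∠QPZ = 120.3° ✓; |PZ| = 23.00 ✗.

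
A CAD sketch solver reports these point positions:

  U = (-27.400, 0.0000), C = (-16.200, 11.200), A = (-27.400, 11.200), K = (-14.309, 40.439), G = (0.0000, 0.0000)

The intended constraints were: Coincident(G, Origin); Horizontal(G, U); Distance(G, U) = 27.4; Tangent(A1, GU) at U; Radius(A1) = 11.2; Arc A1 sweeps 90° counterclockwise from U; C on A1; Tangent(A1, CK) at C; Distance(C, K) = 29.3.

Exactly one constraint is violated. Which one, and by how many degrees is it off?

Tangent(A1, CK) at C — off by 3.70°.

G = (0.00, 0.00) ✓; G.y = 0.00, U.y = 0.00 ✓; |GU| = 27.40 ✓; ∠(AU, UG) = 90.00° ✓; |AU| = 11.20 ✓; bearing(A→C) − bearing(A→U) = 90.00° ✓; |AC| = 11.20 ✓; ∠(AC, CK) = 93.70° ✗; |CK| = 29.30 ✓.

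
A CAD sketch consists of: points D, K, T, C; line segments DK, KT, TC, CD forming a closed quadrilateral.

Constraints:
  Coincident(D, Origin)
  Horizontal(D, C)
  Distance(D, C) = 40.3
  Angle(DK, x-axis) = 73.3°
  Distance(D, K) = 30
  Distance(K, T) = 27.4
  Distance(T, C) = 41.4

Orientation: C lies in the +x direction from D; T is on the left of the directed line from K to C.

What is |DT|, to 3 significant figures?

52.6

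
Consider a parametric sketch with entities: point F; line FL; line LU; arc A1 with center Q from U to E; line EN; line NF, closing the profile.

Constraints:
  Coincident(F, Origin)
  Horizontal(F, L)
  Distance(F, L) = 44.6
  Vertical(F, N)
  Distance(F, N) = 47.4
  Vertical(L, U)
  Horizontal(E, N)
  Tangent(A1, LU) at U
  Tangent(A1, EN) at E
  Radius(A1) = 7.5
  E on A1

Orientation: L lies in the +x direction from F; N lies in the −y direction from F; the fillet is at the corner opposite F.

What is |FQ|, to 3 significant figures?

54.5

F is at the origin; F and L share the same y with |FL| = 44.6 and L on the +x side, so L = (44.6, 0.00). F and N share the same x with |FN| = 47.4 and N on the −y side, so N = (0.00, -47.4). The virtual corner opposite F is at (44.6, -47.4). A1 meets LU tangentially, so QU is at right angles to LU and A1 meets EN tangentially, so QE is at right angles to EN, with radius 7.5, so the center Q sits 7.5 in from both sides at Q = (37.1, -39.9). Then |FQ| = |Q − F| = 54.5.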